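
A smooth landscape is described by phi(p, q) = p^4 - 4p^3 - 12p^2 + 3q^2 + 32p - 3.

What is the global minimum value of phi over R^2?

-67

phi(p,q) separates as A(p) + B(q) − 3, so its minimum is min A + min B − 3.
A'(p) = 4(p - 4)(p - 1)(p + 2) vanishes at p ∈ {-2, 1, 4}; B'(q) = 6q vanishes at q ∈ {0}.
Local minima of A (where A''>0): A(-2)=-64, A(4)=-64. Local minima of B: B(0)=0.
So the global minimum of phi is A(-2) + B(0) − 3 = -64 + 0 − 3 = -67, attained at (-2, 0).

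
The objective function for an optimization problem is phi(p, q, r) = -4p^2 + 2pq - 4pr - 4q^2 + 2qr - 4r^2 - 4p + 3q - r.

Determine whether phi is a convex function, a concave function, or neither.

phi is quadratic, so its Hessian is the constant matrix H = [[-8, 2, -4], [2, -8, 2], [-4, 2, -8]].
Leading principal minors: -8, 60, -352.
Signs alternate −, +, − ⇒ H ≺ 0 ⇒ concave.

concave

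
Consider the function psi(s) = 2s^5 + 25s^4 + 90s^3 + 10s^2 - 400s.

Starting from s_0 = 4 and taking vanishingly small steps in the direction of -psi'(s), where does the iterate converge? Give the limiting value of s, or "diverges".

1

psi'(s) = 10(s - 1)(s + 2)(s + 4)(s + 5), so psi'(4) = 12960.
Gradient descent moves in the -psi' direction, i.e. s is decreasing.
The nearest critical point in that direction is s = 1, where psi'' = 900 > 0 (a local minimum). The iterate converges there.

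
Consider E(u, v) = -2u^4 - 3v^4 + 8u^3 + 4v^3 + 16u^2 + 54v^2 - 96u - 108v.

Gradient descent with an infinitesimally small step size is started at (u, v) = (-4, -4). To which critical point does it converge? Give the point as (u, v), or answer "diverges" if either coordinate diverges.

diverges

E is separable, so gradient descent decouples: u follows -∂E/∂u, v follows -∂E/∂v.
∂E/∂u = -8(u - 3)(u - 2)(u + 2); at u=-4 this is 672, so u decreases.
∂E/∂v = -12(v - 3)(v - 1)(v + 3); at v=-4 this is 420, so v decreases.
The u-coordinate has no critical point in that direction and runs off to infinity.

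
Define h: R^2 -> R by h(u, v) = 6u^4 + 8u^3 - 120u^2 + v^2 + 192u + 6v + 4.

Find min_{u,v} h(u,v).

-1669

h(u,v) separates as P(u) + Q(v) + 4, so its minimum is min P + min Q + 4.
P'(u) = 24(u - 2)(u - 1)(u + 4) vanishes at u ∈ {-4, 1, 2}; Q'(v) = 2v + 6 vanishes at v ∈ {-3}.
Local minima of P (where P''>0): P(-4)=-1664, P(2)=64. Local minima of Q: Q(-3)=-9.
So the global minimum of h is P(-4) + Q(-3) + 4 = -1664 − 9 + 4 = -1669, attained at (-4, -3).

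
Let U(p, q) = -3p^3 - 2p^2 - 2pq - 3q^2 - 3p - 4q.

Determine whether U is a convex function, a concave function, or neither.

neither

The term -3p^3 is cubic, so the Hessian is not constant.
∂²U/∂p² = -18p - 4, which takes both signs as p varies (negative for sufficiently large p). A diagonal entry of the Hessian changing sign means the Hessian is neither positive- nor negative-semidefinite on all of R^2.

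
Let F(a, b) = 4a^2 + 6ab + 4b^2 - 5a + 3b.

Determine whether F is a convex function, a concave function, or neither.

F is quadratic, so its Hessian is the constant matrix H = [[8, 6], [6, 8]].
det(H) = 28, tr(H) = 16.
det(H) > 0 and tr(H) > 0, so H is positive definite everywhere: convex.

convex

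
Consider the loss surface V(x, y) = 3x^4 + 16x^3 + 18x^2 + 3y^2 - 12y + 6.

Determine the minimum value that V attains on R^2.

-33

V(x,y) separates as P(x) + Q(y) + 6, so its minimum is min P + min Q + 6.
P'(x) = 12x(x + 1)(x + 3) vanishes at x ∈ {-3, -1, 0}; Q'(y) = 6y - 12 vanishes at y ∈ {2}.
Local minima of P (where P''>0): P(-3)=-27, P(0)=0. Local minima of Q: Q(2)=-12.
So the global minimum of V is P(-3) + Q(2) + 6 = -27 − 12 + 6 = -33, attained at (-3, 2).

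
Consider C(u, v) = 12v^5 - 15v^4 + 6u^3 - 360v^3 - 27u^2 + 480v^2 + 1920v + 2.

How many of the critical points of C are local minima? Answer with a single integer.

C separates as a function of u plus a function of v, so ∇C=0 decouples.
∂C/∂u = 18u(u - 3) = 0 at u ∈ {0, 3}; ∂C/∂v = 60(v - 4)(v - 2)(v + 1)(v + 4) = 0 at v ∈ {-4, -1, 2, 4}.
The Hessian is diagonal: diag(C_uu, C_vv). Second derivatives: C_uu(0)=-54, C_uu(3)=54; C_vv(-4)=-8640, C_vv(-1)=2700, C_vv(2)=-2160, C_vv(4)=4800.
Local minima occur where both diagonal entries positive: (3, -1), (3, 4). Count: 2.

2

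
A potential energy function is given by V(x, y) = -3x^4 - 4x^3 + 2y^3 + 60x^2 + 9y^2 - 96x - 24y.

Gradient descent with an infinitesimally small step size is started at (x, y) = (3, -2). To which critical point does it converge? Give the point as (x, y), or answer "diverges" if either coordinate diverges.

V is separable, so gradient descent decouples: x follows -∂V/∂x, y follows -∂V/∂y.
∂V/∂x = -12(x - 2)(x - 1)(x + 4); at x=3 this is -168, so x increases.
∂V/∂y = 6(y - 1)(y + 4); at y=-2 this is -36, so y increases.
The x-coordinate has no critical point in that direction and runs off to infinity.

diverges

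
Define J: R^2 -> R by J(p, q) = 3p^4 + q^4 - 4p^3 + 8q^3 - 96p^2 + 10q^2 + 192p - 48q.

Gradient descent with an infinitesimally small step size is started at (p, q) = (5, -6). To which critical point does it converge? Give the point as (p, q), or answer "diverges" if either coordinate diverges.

(4, -4)

J is separable, so gradient descent decouples: p follows -∂J/∂p, q follows -∂J/∂q.
∂J/∂p = 12(p - 4)(p - 1)(p + 4); at p=5 this is 432, so p decreases.
∂J/∂q = 4(q - 1)(q + 3)(q + 4); at q=-6 this is -168, so q increases.
p converges to its nearest critical value 4 (a local min of the p-part); q converges to -4. The iterate converges to (4, -4).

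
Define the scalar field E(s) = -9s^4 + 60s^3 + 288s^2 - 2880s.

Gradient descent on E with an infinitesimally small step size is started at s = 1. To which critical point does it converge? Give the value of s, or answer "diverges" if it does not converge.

E'(s) = -36(s - 5)(s - 4)(s + 4), so E'(1) = -2160.
Gradient descent moves in the -E' direction, i.e. s is increasing.
The nearest critical point in that direction is s = 4, where E'' = 288 > 0 (a local minimum). The iterate converges there.

4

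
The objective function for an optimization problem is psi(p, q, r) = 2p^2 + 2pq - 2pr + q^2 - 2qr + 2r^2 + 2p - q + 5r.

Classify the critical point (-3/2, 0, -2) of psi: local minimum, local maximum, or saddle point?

The Hessian is constant: H = [[4, 2, -2], [2, 2, -2], [-2, -2, 4]].
Leading principal minors: Δ₁ = 4, Δ₂ = 4, Δ₃ = 8.
All leading minors are positive, so H is positive definite: a local minimum.

local minimum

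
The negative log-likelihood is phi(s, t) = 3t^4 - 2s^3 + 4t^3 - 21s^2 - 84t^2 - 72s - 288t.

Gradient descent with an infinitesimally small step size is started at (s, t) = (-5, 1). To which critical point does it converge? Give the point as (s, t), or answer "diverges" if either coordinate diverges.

(-4, 4)

phi is separable, so gradient descent decouples: s follows -∂phi/∂s, t follows -∂phi/∂t.
∂phi/∂s = -6(s + 3)(s + 4); at s=-5 this is -12, so s increases.
∂phi/∂t = 12(t - 4)(t + 2)(t + 3); at t=1 this is -432, so t increases.
s converges to its nearest critical value -4 (a local min of the s-part); t converges to 4. The iterate converges to (-4, 4).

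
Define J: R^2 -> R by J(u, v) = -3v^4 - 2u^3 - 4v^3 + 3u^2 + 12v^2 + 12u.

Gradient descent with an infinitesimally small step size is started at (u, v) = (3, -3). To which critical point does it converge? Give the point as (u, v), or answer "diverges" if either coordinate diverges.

J is separable, so gradient descent decouples: u follows -∂J/∂u, v follows -∂J/∂v.
∂J/∂u = -6(u - 2)(u + 1); at u=3 this is -24, so u increases.
∂J/∂v = -12v(v - 1)(v + 2); at v=-3 this is 144, so v decreases.
The u-coordinate has no critical point in that direction and runs off to infinity.

diverges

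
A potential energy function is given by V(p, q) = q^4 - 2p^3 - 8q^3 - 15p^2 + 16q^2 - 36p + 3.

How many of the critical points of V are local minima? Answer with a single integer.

2

V separates as a function of p plus a function of q, so ∇V=0 decouples.
∂V/∂p = -6(p + 2)(p + 3) = 0 at p ∈ {-3, -2}; ∂V/∂q = 4q(q - 4)(q - 2) = 0 at q ∈ {0, 2, 4}.
The Hessian is diagonal: diag(V_pp, V_qq). Second derivatives: V_pp(-3)=6, V_pp(-2)=-6; V_qq(0)=32, V_qq(2)=-16, V_qq(4)=32.
Local minima occur where both diagonal entries positive: (-3, 0), (-3, 4). Count: 2.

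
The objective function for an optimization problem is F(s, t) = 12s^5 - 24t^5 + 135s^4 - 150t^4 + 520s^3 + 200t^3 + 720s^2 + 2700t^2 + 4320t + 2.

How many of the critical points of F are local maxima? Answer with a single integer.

4

F separates as a function of s plus a function of t, so ∇F=0 decouples.
∂F/∂s = 60s(s + 2)(s + 3)(s + 4) = 0 at s ∈ {-4, -3, -2, 0}; ∂F/∂t = -120(t - 3)(t + 1)(t + 3)(t + 4) = 0 at t ∈ {-4, -3, -1, 3}.
The Hessian is diagonal: diag(F_ss, F_tt). Second derivatives: F_ss(-4)=-480, F_ss(-3)=180, F_ss(-2)=-240, F_ss(0)=1440; F_tt(-4)=2520, F_tt(-3)=-1440, F_tt(-1)=2880, F_tt(3)=-20160.
Local maxima occur where both diagonal entries negative: (-4, -3), (-4, 3), (-2, -3), (-2, 3). Count: 4.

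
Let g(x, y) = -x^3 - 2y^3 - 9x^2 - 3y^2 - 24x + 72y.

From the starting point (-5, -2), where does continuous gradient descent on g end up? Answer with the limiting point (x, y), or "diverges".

g is separable, so gradient descent decouples: x follows -∂g/∂x, y follows -∂g/∂y.
∂g/∂x = -3(x + 2)(x + 4); at x=-5 this is -9, so x increases.
∂g/∂y = -6(y - 3)(y + 4); at y=-2 this is 60, so y decreases.
x converges to its nearest critical value -4 (a local min of the x-part); y converges to -4. The iterate converges to (-4, -4).

(-4, -4)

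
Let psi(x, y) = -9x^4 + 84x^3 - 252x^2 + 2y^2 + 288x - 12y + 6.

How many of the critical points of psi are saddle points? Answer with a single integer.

2

psi separates as a function of x plus a function of y, so ∇psi=0 decouples.
∂psi/∂x = -36(x - 4)(x - 2)(x - 1) = 0 at x ∈ {1, 2, 4}; ∂psi/∂y = 4(y - 3) = 0 at y ∈ {3}.
The Hessian is diagonal: diag(psi_xx, psi_yy). Second derivatives: psi_xx(1)=-108, psi_xx(2)=72, psi_xx(4)=-216; psi_yy(3)=4.
Saddle points occur where the two diagonal entries have opposite signs: (1, 3), (4, 3). Count: 2.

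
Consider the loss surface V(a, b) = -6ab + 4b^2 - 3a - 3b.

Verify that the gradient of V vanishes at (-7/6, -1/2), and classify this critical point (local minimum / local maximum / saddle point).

saddle point

∇V = (-6b - 3, -6a + 8b - 3); substituting (-7/6, -1/2) gives ∇V = (0, 0), so (-7/6, -1/2) is indeed a critical point.
The Hessian of V is constant: H = [[0, -6], [-6, 8]].
det(H) = 0·8 − (-6)² = -36.
Since det(H) < 0, H is indefinite and the critical point is a saddle point.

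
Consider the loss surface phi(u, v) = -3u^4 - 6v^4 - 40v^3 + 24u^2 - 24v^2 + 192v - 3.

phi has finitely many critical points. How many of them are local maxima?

phi separates as a function of u plus a function of v, so ∇phi=0 decouples.
∂phi/∂u = -12u(u - 2)(u + 2) = 0 at u ∈ {-2, 0, 2}; ∂phi/∂v = -24(v - 1)(v + 2)(v + 4) = 0 at v ∈ {-4, -2, 1}.
The Hessian is diagonal: diag(phi_uu, phi_vv). Second derivatives: phi_uu(-2)=-96, phi_uu(0)=48, phi_uu(2)=-96; phi_vv(-4)=-240, phi_vv(-2)=144, phi_vv(1)=-360.
Local maxima occur where both diagonal entries negative: (-2, -4), (-2, 1), (2, -4), (2, 1). Count: 4.

4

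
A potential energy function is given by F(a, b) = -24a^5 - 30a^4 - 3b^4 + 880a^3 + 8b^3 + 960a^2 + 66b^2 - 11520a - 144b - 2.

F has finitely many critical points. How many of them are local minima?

2

F separates as a function of a plus a function of b, so ∇F=0 decouples.
∂F/∂a = -120(a - 4)(a - 2)(a + 3)(a + 4) = 0 at a ∈ {-4, -3, 2, 4}; ∂F/∂b = -12(b - 4)(b - 1)(b + 3) = 0 at b ∈ {-3, 1, 4}.
The Hessian is diagonal: diag(F_aa, F_bb). Second derivatives: F_aa(-4)=5760, F_aa(-3)=-4200, F_aa(2)=7200, F_aa(4)=-13440; F_bb(-3)=-336, F_bb(1)=144, F_bb(4)=-252.
Local minima occur where both diagonal entries positive: (-4, 1), (2, 1). Count: 2.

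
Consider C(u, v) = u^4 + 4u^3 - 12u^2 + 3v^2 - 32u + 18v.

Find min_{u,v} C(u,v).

-91

C(u,v) separates as P(u) + Q(v), so its minimum is min P + min Q.
P'(u) = 4(u - 2)(u + 1)(u + 4) vanishes at u ∈ {-4, -1, 2}; Q'(v) = 6v + 18 vanishes at v ∈ {-3}.
Local minima of P (where P''>0): P(-4)=-64, P(2)=-64. Local minima of Q: Q(-3)=-27.
So the global minimum of C is P(-4) + Q(-3) = -64 − 27 = -91, attained at (-4, -3).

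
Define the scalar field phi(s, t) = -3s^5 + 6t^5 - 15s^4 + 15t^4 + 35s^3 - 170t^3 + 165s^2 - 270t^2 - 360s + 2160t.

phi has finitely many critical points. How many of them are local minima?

phi separates as a function of s plus a function of t, so ∇phi=0 decouples.
∂phi/∂s = -15(s - 2)(s - 1)(s + 3)(s + 4) = 0 at s ∈ {-4, -3, 1, 2}; ∂phi/∂t = 30(t - 3)(t - 2)(t + 3)(t + 4) = 0 at t ∈ {-4, -3, 2, 3}.
The Hessian is diagonal: diag(phi_ss, phi_tt). Second derivatives: phi_ss(-4)=450, phi_ss(-3)=-300, phi_ss(1)=300, phi_ss(2)=-450; phi_tt(-4)=-1260, phi_tt(-3)=900, phi_tt(2)=-900, phi_tt(3)=1260.
Local minima occur where both diagonal entries positive: (-4, -3), (-4, 3), (1, -3), (1, 3). Count: 4.

4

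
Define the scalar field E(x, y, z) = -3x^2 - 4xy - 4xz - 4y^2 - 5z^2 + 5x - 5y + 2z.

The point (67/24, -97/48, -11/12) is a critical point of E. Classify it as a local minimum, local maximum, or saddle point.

The Hessian is constant: H = [[-6, -4, -4], [-4, -8, 0], [-4, 0, -10]].
Leading principal minors: Δ₁ = -6, Δ₂ = 32, Δ₃ = -192.
The minors alternate sign starting negative (−, +, −), so H is negative definite: a local maximum.

local maximum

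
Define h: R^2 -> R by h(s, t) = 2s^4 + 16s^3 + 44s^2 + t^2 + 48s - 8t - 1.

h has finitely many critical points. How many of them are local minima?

2

h separates as a function of s plus a function of t, so ∇h=0 decouples.
∂h/∂s = 8(s + 1)(s + 2)(s + 3) = 0 at s ∈ {-3, -2, -1}; ∂h/∂t = 2(t - 4) = 0 at t ∈ {4}.
The Hessian is diagonal: diag(h_ss, h_tt). Second derivatives: h_ss(-3)=16, h_ss(-2)=-8, h_ss(-1)=16; h_tt(4)=2.
Local minima occur where both diagonal entries positive: (-3, 4), (-1, 4). Count: 2.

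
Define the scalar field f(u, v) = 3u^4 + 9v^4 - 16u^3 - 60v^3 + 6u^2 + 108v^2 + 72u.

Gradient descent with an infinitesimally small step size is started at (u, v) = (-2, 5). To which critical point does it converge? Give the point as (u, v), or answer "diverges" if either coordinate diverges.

f is separable, so gradient descent decouples: u follows -∂f/∂u, v follows -∂f/∂v.
∂f/∂u = 12(u - 3)(u - 2)(u + 1); at u=-2 this is -240, so u increases.
∂f/∂v = 36v(v - 3)(v - 2); at v=5 this is 1080, so v decreases.
u converges to its nearest critical value -1 (a local min of the u-part); v converges to 3. The iterate converges to (-1, 3).

(-1, 3)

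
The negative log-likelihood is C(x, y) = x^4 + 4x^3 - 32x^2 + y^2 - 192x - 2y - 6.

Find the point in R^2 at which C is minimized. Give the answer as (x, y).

C(x,y) separates as P(x) + Q(y) − 6, so its minimum is min P + min Q − 6.
P'(x) = 4(x - 4)(x + 3)(x + 4) vanishes at x ∈ {-4, -3, 4}; Q'(y) = 2y - 2 vanishes at y ∈ {1}.
Local minima of P (where P''>0): P(-4)=256, P(4)=-768. Local minima of Q: Q(1)=-1.
So the global minimum of C is P(4) + Q(1) − 6 = -768 − 1 − 6 = -775, attained at (4, 1).

(4, 1)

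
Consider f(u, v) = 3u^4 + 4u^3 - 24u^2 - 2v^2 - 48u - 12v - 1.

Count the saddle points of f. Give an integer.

2

f separates as a function of u plus a function of v, so ∇f=0 decouples.
∂f/∂u = 12(u - 2)(u + 1)(u + 2) = 0 at u ∈ {-2, -1, 2}; ∂f/∂v = -4(v + 3) = 0 at v ∈ {-3}.
The Hessian is diagonal: diag(f_uu, f_vv). Second derivatives: f_uu(-2)=48, f_uu(-1)=-36, f_uu(2)=144; f_vv(-3)=-4.
Saddle points occur where the two diagonal entries have opposite signs: (-2, -3), (2, -3). Count: 2.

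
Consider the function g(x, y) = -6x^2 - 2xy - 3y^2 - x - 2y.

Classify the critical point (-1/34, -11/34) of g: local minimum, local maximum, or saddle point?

local maximum

The Hessian of g is constant: H = [[-12, -2], [-2, -6]].
det(H) = (-12)·(-6) − (-2)² = 68.
det(H) > 0 and tr(H) = -18 < 0, so H is negative definite and the point is a local maximum.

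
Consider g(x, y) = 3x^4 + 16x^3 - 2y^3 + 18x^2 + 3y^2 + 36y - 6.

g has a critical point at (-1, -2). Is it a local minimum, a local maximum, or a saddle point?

saddle point

The mixed partial ∂²g/∂x∂y is 0, so the Hessian at any point is diag(g_xx, g_yy) = diag(12(3x^2 + 8x + 3), 6(-2y + 1)).
At (-1, -2): H = diag(-24, 30).
The eigenvalues have opposite signs, so H is indefinite: a saddle point.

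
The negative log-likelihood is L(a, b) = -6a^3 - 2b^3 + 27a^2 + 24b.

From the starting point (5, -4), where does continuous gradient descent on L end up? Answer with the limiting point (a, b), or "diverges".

L is separable, so gradient descent decouples: a follows -∂L/∂a, b follows -∂L/∂b.
∂L/∂a = -18a(a - 3); at a=5 this is -180, so a increases.
∂L/∂b = -6(b - 2)(b + 2); at b=-4 this is -72, so b increases.
The a-coordinate has no critical point in that direction and runs off to infinity.

diverges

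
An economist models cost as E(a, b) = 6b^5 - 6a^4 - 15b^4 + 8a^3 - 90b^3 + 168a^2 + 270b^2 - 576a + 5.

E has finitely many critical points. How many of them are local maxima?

E separates as a function of a plus a function of b, so ∇E=0 decouples.
∂E/∂a = -24(a - 3)(a - 2)(a + 4) = 0 at a ∈ {-4, 2, 3}; ∂E/∂b = 30b(b - 3)(b - 2)(b + 3) = 0 at b ∈ {-3, 0, 2, 3}.
The Hessian is diagonal: diag(E_aa, E_bb). Second derivatives: E_aa(-4)=-1008, E_aa(2)=144, E_aa(3)=-168; E_bb(-3)=-2700, E_bb(0)=540, E_bb(2)=-300, E_bb(3)=540.
Local maxima occur where both diagonal entries negative: (-4, -3), (-4, 2), (3, -3), (3, 2). Count: 4.

4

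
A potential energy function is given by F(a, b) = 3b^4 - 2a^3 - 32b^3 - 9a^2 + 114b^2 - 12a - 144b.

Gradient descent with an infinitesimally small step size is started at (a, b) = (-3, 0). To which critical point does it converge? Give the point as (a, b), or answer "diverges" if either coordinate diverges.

(-2, 1)

F is separable, so gradient descent decouples: a follows -∂F/∂a, b follows -∂F/∂b.
∂F/∂a = -6(a + 1)(a + 2); at a=-3 this is -12, so a increases.
∂F/∂b = 12(b - 4)(b - 3)(b - 1); at b=0 this is -144, so b increases.
a converges to its nearest critical value -2 (a local min of the a-part); b converges to 1. The iterate converges to (-2, 1).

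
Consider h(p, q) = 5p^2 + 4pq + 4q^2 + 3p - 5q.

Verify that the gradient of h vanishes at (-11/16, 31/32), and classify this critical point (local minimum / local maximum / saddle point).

∇h = (10p + 4q + 3, 4p + 8q - 5); substituting (-11/16, 31/32) gives ∇h = (0, 0), so (-11/16, 31/32) is indeed a critical point.
The Hessian of h is constant: H = [[10, 4], [4, 8]].
det(H) = 10·8 − 4² = 64.
det(H) > 0 and tr(H) = 18 > 0, so H is positive definite and the point is a local minimum.

local minimum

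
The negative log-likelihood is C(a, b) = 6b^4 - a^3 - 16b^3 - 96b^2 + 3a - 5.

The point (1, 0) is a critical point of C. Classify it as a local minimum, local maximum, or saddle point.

local maximum

The mixed partial ∂²C/∂a∂b is 0, so the Hessian at any point is diag(C_aa, C_bb) = diag(-6a, 24(3b^2 - 4b - 8)).
At (1, 0): H = diag(-6, -192).
Both eigenvalues are negative, so H is negative definite: a local maximum.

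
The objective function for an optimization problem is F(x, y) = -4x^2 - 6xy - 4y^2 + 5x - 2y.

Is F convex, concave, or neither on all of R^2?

concave

F is quadratic, so its Hessian is the constant matrix H = [[-8, -6], [-6, -8]].
det(H) = 28, tr(H) = -16.
det(H) > 0 and tr(H) < 0, so H is negative definite everywhere: concave.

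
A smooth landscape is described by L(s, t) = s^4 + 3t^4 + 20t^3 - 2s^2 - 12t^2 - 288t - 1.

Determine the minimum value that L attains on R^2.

-418

L(s,t) separates as P(s) + Q(t) − 1, so its minimum is min P + min Q − 1.
P'(s) = 4s(s - 1)(s + 1) vanishes at s ∈ {-1, 0, 1}; Q'(t) = 12(t - 2)(t + 3)(t + 4) vanishes at t ∈ {-4, -3, 2}.
Local minima of P (where P''>0): P(-1)=-1, P(1)=-1. Local minima of Q: Q(-4)=448, Q(2)=-416.
So the global minimum of L is P(-1) + Q(2) − 1 = -1 − 416 − 1 = -418, attained at (-1, 2).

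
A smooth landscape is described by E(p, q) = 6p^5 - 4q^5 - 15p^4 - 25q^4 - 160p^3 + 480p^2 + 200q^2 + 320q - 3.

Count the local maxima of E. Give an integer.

E separates as a function of p plus a function of q, so ∇E=0 decouples.
∂E/∂p = 30p(p - 4)(p - 2)(p + 4) = 0 at p ∈ {-4, 0, 2, 4}; ∂E/∂q = -20(q - 2)(q + 1)(q + 2)(q + 4) = 0 at q ∈ {-4, -2, -1, 2}.
The Hessian is diagonal: diag(E_pp, E_qq). Second derivatives: E_pp(-4)=-5760, E_pp(0)=960, E_pp(2)=-720, E_pp(4)=1920; E_qq(-4)=720, E_qq(-2)=-160, E_qq(-1)=180, E_qq(2)=-1440.
Local maxima occur where both diagonal entries negative: (-4, -2), (-4, 2), (2, -2), (2, 2). Count: 4.

4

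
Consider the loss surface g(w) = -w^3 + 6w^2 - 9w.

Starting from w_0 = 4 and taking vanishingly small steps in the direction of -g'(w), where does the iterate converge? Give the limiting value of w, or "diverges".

diverges

g'(w) = -3(w - 3)(w - 1), so g'(4) = -9.
Gradient descent moves in the -g' direction, i.e. w is increasing.
There is no critical point above w=4, and g' keeps the same sign, so the iterate runs off to +∞.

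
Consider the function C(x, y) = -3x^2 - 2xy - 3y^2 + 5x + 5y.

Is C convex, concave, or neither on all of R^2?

concave

C is quadratic, so its Hessian is the constant matrix H = [[-6, -2], [-2, -6]].
det(H) = 32, tr(H) = -12.
det(H) > 0 and tr(H) < 0, so H is negative definite everywhere: concave.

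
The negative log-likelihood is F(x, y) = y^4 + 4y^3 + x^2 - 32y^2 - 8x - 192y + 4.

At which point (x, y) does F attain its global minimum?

(4, 4)

F(x,y) separates as P(x) + Q(y) + 4, so its minimum is min P + min Q + 4.
P'(x) = 2x - 8 vanishes at x ∈ {4}; Q'(y) = 4(y - 4)(y + 3)(y + 4) vanishes at y ∈ {-4, -3, 4}.
Local minima of P (where P''>0): P(4)=-16. Local minima of Q: Q(-4)=256, Q(4)=-768.
So the global minimum of F is P(4) + Q(4) + 4 = -16 − 768 + 4 = -780, attained at (4, 4).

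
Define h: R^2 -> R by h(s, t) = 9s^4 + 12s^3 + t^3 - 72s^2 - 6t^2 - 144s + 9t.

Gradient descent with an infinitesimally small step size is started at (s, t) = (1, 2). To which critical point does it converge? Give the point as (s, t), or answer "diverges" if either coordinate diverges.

h is separable, so gradient descent decouples: s follows -∂h/∂s, t follows -∂h/∂t.
∂h/∂s = 36(s - 2)(s + 1)(s + 2); at s=1 this is -216, so s increases.
∂h/∂t = 3(t - 3)(t - 1); at t=2 this is -3, so t increases.
s converges to its nearest critical value 2 (a local min of the s-part); t converges to 3. The iterate converges to (2, 3).

(2, 3)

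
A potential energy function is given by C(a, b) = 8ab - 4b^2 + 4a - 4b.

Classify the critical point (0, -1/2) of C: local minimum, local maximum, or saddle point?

The Hessian of C is constant: H = [[0, 8], [8, -8]].
det(H) = 0·(-8) − 8² = -64.
Since det(H) < 0, H is indefinite and the critical point is a saddle point.

saddle point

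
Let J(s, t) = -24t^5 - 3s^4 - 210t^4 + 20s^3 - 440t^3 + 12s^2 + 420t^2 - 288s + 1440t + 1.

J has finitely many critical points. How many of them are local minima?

J separates as a function of s plus a function of t, so ∇J=0 decouples.
∂J/∂s = -12(s - 4)(s - 3)(s + 2) = 0 at s ∈ {-2, 3, 4}; ∂J/∂t = -120(t - 1)(t + 1)(t + 3)(t + 4) = 0 at t ∈ {-4, -3, -1, 1}.
The Hessian is diagonal: diag(J_ss, J_tt). Second derivatives: J_ss(-2)=-360, J_ss(3)=60, J_ss(4)=-72; J_tt(-4)=1800, J_tt(-3)=-960, J_tt(-1)=1440, J_tt(1)=-4800.
Local minima occur where both diagonal entries positive: (3, -4), (3, -1). Count: 2.

2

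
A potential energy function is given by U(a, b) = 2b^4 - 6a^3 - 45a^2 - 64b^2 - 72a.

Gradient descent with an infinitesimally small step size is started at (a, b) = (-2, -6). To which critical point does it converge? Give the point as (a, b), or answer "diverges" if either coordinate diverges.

U is separable, so gradient descent decouples: a follows -∂U/∂a, b follows -∂U/∂b.
∂U/∂a = -18(a + 1)(a + 4); at a=-2 this is 36, so a decreases.
∂U/∂b = 8b(b - 4)(b + 4); at b=-6 this is -960, so b increases.
a converges to its nearest critical value -4 (a local min of the a-part); b converges to -4. The iterate converges to (-4, -4).

(-4, -4)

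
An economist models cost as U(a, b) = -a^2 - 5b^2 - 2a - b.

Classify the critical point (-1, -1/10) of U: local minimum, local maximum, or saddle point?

The Hessian of U is constant: H = [[-2, 0], [0, -10]].
det(H) = (-2)·(-10) − 0² = 20.
det(H) > 0 and tr(H) = -12 < 0, so H is negative definite and the point is a local maximum.

local maximum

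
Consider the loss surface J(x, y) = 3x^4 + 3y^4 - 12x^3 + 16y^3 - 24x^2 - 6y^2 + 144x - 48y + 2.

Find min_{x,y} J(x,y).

-398

J(x,y) separates as P(x) + Q(y) + 2, so its minimum is min P + min Q + 2.
P'(x) = 12(x - 3)(x - 2)(x + 2) vanishes at x ∈ {-2, 2, 3}; Q'(y) = 12(y - 1)(y + 1)(y + 4) vanishes at y ∈ {-4, -1, 1}.
Local minima of P (where P''>0): P(-2)=-240, P(3)=135. Local minima of Q: Q(-4)=-160, Q(1)=-35.
So the global minimum of J is P(-2) + Q(-4) + 2 = -240 − 160 + 2 = -398, attained at (-2, -4).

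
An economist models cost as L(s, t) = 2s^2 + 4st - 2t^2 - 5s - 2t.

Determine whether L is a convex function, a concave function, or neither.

L is quadratic, so its Hessian is the constant matrix H = [[4, 4], [4, -4]].
det(H) = -32, tr(H) = 0.
det(H) < 0, so H is indefinite: neither convex nor concave.

neither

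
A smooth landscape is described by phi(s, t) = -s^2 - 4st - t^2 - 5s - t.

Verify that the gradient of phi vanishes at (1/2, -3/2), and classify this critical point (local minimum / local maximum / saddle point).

saddle point

∇phi = (-2s - 4t - 5, -4s - 2t - 1); substituting (1/2, -3/2) gives ∇phi = (0, 0), so (1/2, -3/2) is indeed a critical point.
The Hessian of phi is constant: H = [[-2, -4], [-4, -2]].
det(H) = (-2)·(-2) − (-4)² = -12.
Since det(H) < 0, H is indefinite and the critical point is a saddle point.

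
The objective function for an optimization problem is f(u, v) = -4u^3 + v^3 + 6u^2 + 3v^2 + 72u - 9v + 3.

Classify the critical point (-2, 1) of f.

The mixed partial ∂²f/∂u∂v is 0, so the Hessian at any point is diag(f_uu, f_vv) = diag(12(-2u + 1), 6(v + 1)).
At (-2, 1): H = diag(60, 12).
Both eigenvalues are positive, so H is positive definite: a local minimum.

local minimum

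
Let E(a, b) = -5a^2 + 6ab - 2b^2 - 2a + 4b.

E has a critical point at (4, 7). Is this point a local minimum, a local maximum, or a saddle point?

The Hessian of E is constant: H = [[-10, 6], [6, -4]].
det(H) = (-10)·(-4) − 6² = 4.
det(H) > 0 and tr(H) = -14 < 0, so H is negative definite and the point is a local maximum.

local maximum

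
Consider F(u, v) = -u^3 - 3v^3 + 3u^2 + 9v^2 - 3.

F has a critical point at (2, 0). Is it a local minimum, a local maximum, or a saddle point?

The mixed partial ∂²F/∂u∂v is 0, so the Hessian at any point is diag(F_uu, F_vv) = diag(6(-u + 1), 18(-v + 1)).
At (2, 0): H = diag(-6, 18).
The eigenvalues have opposite signs, so H is indefinite: a saddle point.

saddle point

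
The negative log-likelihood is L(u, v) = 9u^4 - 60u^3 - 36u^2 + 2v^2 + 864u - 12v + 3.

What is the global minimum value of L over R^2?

L(u,v) separates as P(u) + Q(v) + 3, so its minimum is min P + min Q + 3.
P'(u) = 36(u - 4)(u - 3)(u + 2) vanishes at u ∈ {-2, 3, 4}; Q'(v) = 4v - 12 vanishes at v ∈ {3}.
Local minima of P (where P''>0): P(-2)=-1248, P(4)=1344. Local minima of Q: Q(3)=-18.
So the global minimum of L is P(-2) + Q(3) + 3 = -1248 − 18 + 3 = -1263, attained at (-2, 3).

-1263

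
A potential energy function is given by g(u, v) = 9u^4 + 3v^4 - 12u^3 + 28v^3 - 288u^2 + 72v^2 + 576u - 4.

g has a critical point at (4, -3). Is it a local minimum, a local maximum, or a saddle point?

saddle point

The mixed partial ∂²g/∂u∂v is 0, so the Hessian at any point is diag(g_uu, g_vv) = diag(36(3u^2 - 2u - 16), 12(3v^2 + 14v + 12)).
At (4, -3): H = diag(864, -36).
The eigenvalues have opposite signs, so H is indefinite: a saddle point.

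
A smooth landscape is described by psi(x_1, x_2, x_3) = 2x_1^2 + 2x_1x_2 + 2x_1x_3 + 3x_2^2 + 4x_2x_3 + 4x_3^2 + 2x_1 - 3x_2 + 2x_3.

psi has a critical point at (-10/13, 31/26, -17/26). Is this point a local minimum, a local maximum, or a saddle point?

The Hessian is constant: H = [[4, 2, 2], [2, 6, 4], [2, 4, 8]].
Leading principal minors: Δ₁ = 4, Δ₂ = 20, Δ₃ = 104.
All leading minors are positive, so H is positive definite: a local minimum.

local minimum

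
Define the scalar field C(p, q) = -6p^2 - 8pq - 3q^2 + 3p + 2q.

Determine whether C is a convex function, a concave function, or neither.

C is quadratic, so its Hessian is the constant matrix H = [[-12, -8], [-8, -6]].
det(H) = 8, tr(H) = -18.
det(H) > 0 and tr(H) < 0, so H is negative definite everywhere: concave.

concave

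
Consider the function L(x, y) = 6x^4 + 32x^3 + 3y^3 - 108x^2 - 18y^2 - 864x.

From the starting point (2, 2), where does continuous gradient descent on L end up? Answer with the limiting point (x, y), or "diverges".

L is separable, so gradient descent decouples: x follows -∂L/∂x, y follows -∂L/∂y.
∂L/∂x = 24(x - 3)(x + 3)(x + 4); at x=2 this is -720, so x increases.
∂L/∂y = 9y(y - 4); at y=2 this is -36, so y increases.
x converges to its nearest critical value 3 (a local min of the x-part); y converges to 4. The iterate converges to (3, 4).

(3, 4)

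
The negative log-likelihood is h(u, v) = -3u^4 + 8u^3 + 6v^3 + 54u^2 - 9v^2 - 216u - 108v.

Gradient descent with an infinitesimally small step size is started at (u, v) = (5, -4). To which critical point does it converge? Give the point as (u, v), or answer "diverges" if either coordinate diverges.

h is separable, so gradient descent decouples: u follows -∂h/∂u, v follows -∂h/∂v.
∂h/∂u = -12(u - 3)(u - 2)(u + 3); at u=5 this is -576, so u increases.
∂h/∂v = 18(v - 3)(v + 2); at v=-4 this is 252, so v decreases.
The u-coordinate has no critical point in that direction and runs off to infinity.

diverges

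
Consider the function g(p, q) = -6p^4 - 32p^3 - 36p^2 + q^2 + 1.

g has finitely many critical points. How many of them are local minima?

1

g separates as a function of p plus a function of q, so ∇g=0 decouples.
∂g/∂p = -24p(p + 1)(p + 3) = 0 at p ∈ {-3, -1, 0}; ∂g/∂q = 2q = 0 at q ∈ {0}.
The Hessian is diagonal: diag(g_pp, g_qq). Second derivatives: g_pp(-3)=-144, g_pp(-1)=48, g_pp(0)=-72; g_qq(0)=2.
Local minima occur where both diagonal entries positive: (-1, 0). Count: 1.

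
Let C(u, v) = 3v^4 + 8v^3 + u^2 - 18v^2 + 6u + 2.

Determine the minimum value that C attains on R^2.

C(u,v) separates as P(u) + Q(v) + 2, so its minimum is min P + min Q + 2.
P'(u) = 2u + 6 vanishes at u ∈ {-3}; Q'(v) = 12v(v - 1)(v + 3) vanishes at v ∈ {-3, 0, 1}.
Local minima of P (where P''>0): P(-3)=-9. Local minima of Q: Q(-3)=-135, Q(1)=-7.
So the global minimum of C is P(-3) + Q(-3) + 2 = -9 − 135 + 2 = -142, attained at (-3, -3).

-142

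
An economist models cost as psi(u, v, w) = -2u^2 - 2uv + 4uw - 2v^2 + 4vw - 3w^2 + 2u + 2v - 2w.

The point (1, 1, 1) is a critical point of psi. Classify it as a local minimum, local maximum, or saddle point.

The Hessian is constant: H = [[-4, -2, 4], [-2, -4, 4], [4, 4, -6]].
Leading principal minors: Δ₁ = -4, Δ₂ = 12, Δ₃ = -8.
The minors alternate sign starting negative (−, +, −), so H is negative definite: a local maximum.

local maximum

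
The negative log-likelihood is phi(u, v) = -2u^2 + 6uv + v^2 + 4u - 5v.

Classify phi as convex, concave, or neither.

phi is quadratic, so its Hessian is the constant matrix H = [[-4, 6], [6, 2]].
det(H) = -44, tr(H) = -2.
det(H) < 0, so H is indefinite: neither convex nor concave.

neither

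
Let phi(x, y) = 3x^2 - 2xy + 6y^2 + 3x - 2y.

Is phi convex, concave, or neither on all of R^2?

phi is quadratic, so its Hessian is the constant matrix H = [[6, -2], [-2, 12]].
det(H) = 68, tr(H) = 18.
det(H) > 0 and tr(H) > 0, so H is positive definite everywhere: convex.

convex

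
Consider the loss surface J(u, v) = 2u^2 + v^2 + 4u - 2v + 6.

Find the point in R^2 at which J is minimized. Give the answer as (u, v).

(-1, 1)

J(u,v) separates as P(u) + Q(v) + 6, so its minimum is min P + min Q + 6.
P'(u) = 4u + 4 vanishes at u ∈ {-1}; Q'(v) = 2v - 2 vanishes at v ∈ {1}.
Local minima of P (where P''>0): P(-1)=-2. Local minima of Q: Q(1)=-1.
So the global minimum of J is P(-1) + Q(1) + 6 = -2 − 1 + 6 = 3, attained at (-1, 1).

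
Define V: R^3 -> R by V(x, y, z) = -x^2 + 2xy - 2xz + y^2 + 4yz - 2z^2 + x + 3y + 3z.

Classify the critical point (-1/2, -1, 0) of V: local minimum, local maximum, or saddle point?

The Hessian is constant: H = [[-2, 2, -2], [2, 2, 4], [-2, 4, -4]].
Leading principal minors: Δ₁ = -2, Δ₂ = -8, Δ₃ = 24.
The minors fit neither the all-positive nor the alternating-sign pattern, so H is indefinite: a saddle point.

saddle point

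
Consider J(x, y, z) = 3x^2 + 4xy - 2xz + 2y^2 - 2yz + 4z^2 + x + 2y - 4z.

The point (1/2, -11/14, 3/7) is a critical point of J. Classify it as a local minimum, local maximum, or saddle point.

The Hessian is constant: H = [[6, 4, -2], [4, 4, -2], [-2, -2, 8]].
Leading principal minors: Δ₁ = 6, Δ₂ = 8, Δ₃ = 56.
All leading minors are positive, so H is positive definite: a local minimum.

local minimum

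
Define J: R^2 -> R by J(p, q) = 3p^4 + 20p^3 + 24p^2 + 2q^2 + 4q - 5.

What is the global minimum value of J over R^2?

-135

J(p,q) separates as A(p) + B(q) − 5, so its minimum is min A + min B − 5.
A'(p) = 12p(p + 1)(p + 4) vanishes at p ∈ {-4, -1, 0}; B'(q) = 4q + 4 vanishes at q ∈ {-1}.
Local minima of A (where A''>0): A(-4)=-128, A(0)=0. Local minima of B: B(-1)=-2.
So the global minimum of J is A(-4) + B(-1) − 5 = -128 − 2 − 5 = -135, attained at (-4, -1).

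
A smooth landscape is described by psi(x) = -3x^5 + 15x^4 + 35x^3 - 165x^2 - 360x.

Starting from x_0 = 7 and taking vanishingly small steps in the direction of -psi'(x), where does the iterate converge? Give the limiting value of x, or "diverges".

psi'(x) = -15(x - 4)(x - 3)(x + 1)(x + 2), so psi'(7) = -12960.
Gradient descent moves in the -psi' direction, i.e. x is increasing.
There is no critical point above x=7, and psi' keeps the same sign, so the iterate runs off to +∞.

diverges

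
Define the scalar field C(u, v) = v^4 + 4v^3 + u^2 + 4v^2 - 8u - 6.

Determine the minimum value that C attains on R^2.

-22

C(u,v) separates as P(u) + Q(v) − 6, so its minimum is min P + min Q − 6.
P'(u) = 2u - 8 vanishes at u ∈ {4}; Q'(v) = 4v(v + 1)(v + 2) vanishes at v ∈ {-2, -1, 0}.
Local minima of P (where P''>0): P(4)=-16. Local minima of Q: Q(-2)=0, Q(0)=0.
So the global minimum of C is P(4) + Q(-2) − 6 = -16 + 0 − 6 = -22, attained at (4, -2).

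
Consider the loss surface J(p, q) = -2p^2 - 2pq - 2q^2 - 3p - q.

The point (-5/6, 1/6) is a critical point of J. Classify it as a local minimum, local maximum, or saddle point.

local maximum

The Hessian of J is constant: H = [[-4, -2], [-2, -4]].
det(H) = (-4)·(-4) − (-2)² = 12.
det(H) > 0 and tr(H) = -8 < 0, so H is negative definite and the point is a local maximum.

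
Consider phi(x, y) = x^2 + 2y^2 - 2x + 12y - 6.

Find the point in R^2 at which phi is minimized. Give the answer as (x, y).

(1, -3)

phi(x,y) separates as P(x) + Q(y) − 6, so its minimum is min P + min Q − 6.
P'(x) = 2x - 2 vanishes at x ∈ {1}; Q'(y) = 4y + 12 vanishes at y ∈ {-3}.
Local minima of P (where P''>0): P(1)=-1. Local minima of Q: Q(-3)=-18.
So the global minimum of phi is P(1) + Q(-3) − 6 = -1 − 18 − 6 = -25, attained at (1, -3).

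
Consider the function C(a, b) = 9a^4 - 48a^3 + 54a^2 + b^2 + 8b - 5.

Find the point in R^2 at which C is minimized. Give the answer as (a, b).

(3, -4)

C(a,b) separates as P(a) + Q(b) − 5, so its minimum is min P + min Q − 5.
P'(a) = 36a(a - 3)(a - 1) vanishes at a ∈ {0, 1, 3}; Q'(b) = 2b + 8 vanishes at b ∈ {-4}.
Local minima of P (where P''>0): P(0)=0, P(3)=-81. Local minima of Q: Q(-4)=-16.
So the global minimum of C is P(3) + Q(-4) − 5 = -81 − 16 − 5 = -102, attained at (3, -4).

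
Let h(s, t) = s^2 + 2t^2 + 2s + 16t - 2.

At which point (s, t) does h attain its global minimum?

(-1, -4)

h(s,t) separates as P(s) + Q(t) − 2, so its minimum is min P + min Q − 2.
P'(s) = 2s + 2 vanishes at s ∈ {-1}; Q'(t) = 4(t + 4) vanishes at t ∈ {-4}.
Local minima of P (where P''>0): P(-1)=-1. Local minima of Q: Q(-4)=-32.
So the global minimum of h is P(-1) + Q(-4) − 2 = -1 − 32 − 2 = -35, attained at (-1, -4).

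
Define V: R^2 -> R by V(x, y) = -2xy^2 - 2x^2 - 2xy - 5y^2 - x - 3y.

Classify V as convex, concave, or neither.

The term -2xy^2 is cubic, so the Hessian is not constant.
∂²V/∂y² = -4x - 10, which takes both signs as x varies (negative for sufficiently large x). A diagonal entry of the Hessian changing sign means the Hessian is neither positive- nor negative-semidefinite on all of R^2.

neither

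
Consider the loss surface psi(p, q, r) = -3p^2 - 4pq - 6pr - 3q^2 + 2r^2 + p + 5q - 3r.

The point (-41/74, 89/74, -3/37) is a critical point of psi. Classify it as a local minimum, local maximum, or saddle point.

saddle point

The Hessian is constant: H = [[-6, -4, -6], [-4, -6, 0], [-6, 0, 4]].
Leading principal minors: Δ₁ = -6, Δ₂ = 20, Δ₃ = 296.
The minors fit neither the all-positive nor the alternating-sign pattern, so H is indefinite: a saddle point.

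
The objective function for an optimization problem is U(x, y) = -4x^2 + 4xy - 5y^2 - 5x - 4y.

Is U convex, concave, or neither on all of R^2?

concave

U is quadratic, so its Hessian is the constant matrix H = [[-8, 4], [4, -10]].
det(H) = 64, tr(H) = -18.
det(H) > 0 and tr(H) < 0, so H is negative definite everywhere: concave.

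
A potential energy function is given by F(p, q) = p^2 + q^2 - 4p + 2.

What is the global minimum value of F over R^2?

-2

F(p,q) separates as A(p) + B(q) + 2, so its minimum is min A + min B + 2.
A'(p) = 2p - 4 vanishes at p ∈ {2}; B'(q) = 2q vanishes at q ∈ {0}.
Local minima of A (where A''>0): A(2)=-4. Local minima of B: B(0)=0.
So the global minimum of F is A(2) + B(0) + 2 = -4 + 0 + 2 = -2, attained at (2, 0).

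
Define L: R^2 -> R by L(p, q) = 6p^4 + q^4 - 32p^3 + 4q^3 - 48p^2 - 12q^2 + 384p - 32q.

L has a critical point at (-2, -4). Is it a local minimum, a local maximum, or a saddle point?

The mixed partial ∂²L/∂p∂q is 0, so the Hessian at any point is diag(L_pp, L_qq) = diag(24(3p^2 - 8p - 4), 12(q^2 + 2q - 2)).
At (-2, -4): H = diag(576, 72).
Both eigenvalues are positive, so H is positive definite: a local minimum.

local minimum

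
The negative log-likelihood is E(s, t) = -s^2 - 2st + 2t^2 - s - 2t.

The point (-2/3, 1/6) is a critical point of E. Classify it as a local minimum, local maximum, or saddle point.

saddle point

The Hessian of E is constant: H = [[-2, -2], [-2, 4]].
det(H) = (-2)·4 − (-2)² = -12.
Since det(H) < 0, H is indefinite and the critical point is a saddle point.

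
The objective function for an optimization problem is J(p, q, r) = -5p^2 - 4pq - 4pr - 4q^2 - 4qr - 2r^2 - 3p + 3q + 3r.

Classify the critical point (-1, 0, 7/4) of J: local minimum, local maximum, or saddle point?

local maximum

The Hessian is constant: H = [[-10, -4, -4], [-4, -8, -4], [-4, -4, -4]].
Leading principal minors: Δ₁ = -10, Δ₂ = 64, Δ₃ = -96.
The minors alternate sign starting negative (−, +, −), so H is negative definite: a local maximum.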